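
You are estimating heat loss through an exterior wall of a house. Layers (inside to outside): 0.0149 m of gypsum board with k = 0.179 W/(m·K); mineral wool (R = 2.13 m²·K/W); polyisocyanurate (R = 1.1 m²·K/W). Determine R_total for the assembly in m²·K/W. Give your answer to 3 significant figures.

0.0149/0.179 = 0.08324
R_total = 0.08324 + 2.13 + 1.1 = 3.313 m²·K/W

3.31 m²·K/W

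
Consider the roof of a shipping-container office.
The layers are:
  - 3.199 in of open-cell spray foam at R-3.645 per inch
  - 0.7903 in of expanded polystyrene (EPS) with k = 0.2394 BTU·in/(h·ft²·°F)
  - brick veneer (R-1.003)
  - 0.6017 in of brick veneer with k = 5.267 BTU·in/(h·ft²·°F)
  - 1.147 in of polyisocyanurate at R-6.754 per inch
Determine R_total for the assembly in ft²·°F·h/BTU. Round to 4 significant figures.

3.199 × 3.645 = 11.66
0.7903/0.2394 = 3.3012
0.6017/5.267 = 0.11424
1.147 × 6.754 = 7.7468
R_total = 11.66 + 3.3012 + 1.003 + 0.11424 + 7.7468 = 23.826 ft²·°F·h/BTU

23.83 ft²·°F·h/BTU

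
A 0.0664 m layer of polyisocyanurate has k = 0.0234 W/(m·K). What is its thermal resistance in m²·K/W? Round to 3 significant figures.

2.84 m²·K/W

R = L/k = 0.0664/0.0234 = 2.838 m²·K/W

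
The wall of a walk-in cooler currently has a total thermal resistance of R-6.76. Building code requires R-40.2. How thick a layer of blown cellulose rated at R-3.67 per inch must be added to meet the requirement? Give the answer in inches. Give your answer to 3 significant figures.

9.11 in

ΔR = 40.2 − 6.76 = 33.44 ft²·°F·h/BTU
L = ΔR / (R/in) = 33.44/3.67 = 9.112 in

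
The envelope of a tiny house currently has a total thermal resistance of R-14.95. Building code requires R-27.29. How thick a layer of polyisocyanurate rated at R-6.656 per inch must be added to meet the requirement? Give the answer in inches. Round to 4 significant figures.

1.854 in

ΔR = 27.29 − 14.95 = 12.34 ft²·°F·h/BTU
L = ΔR / (R/in) = 12.34/6.656 = 1.854 in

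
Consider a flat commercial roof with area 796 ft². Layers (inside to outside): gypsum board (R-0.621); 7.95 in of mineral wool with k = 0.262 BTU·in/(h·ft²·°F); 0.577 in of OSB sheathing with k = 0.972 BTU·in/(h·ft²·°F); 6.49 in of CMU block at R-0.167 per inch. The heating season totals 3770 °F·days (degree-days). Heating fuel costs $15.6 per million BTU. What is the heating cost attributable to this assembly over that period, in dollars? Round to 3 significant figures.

7.95/0.262 = 30.34
0.577/0.972 = 0.5936
6.49 × 0.167 = 1.084
R_total = 0.621 + 30.34 + 0.5936 + 1.084 = 32.64 ft²·°F·h/BTU
E = A × HDD × 24 / R = 796 × 3770 × 24 / 32.64 = 2206000 BTU
Cost = 2206000/10⁶ × 15.6 = $34.42

34.4 dollars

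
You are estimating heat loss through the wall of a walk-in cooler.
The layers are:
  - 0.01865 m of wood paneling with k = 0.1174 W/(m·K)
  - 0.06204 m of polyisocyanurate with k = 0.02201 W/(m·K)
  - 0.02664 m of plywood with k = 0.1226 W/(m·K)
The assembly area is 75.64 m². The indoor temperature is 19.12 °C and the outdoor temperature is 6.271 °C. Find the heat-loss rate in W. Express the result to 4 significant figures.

304.2 W

0.01865/0.1174 = 0.15886
0.06204/0.02201 = 2.8187
0.02664/0.1226 = 0.21729
R_total = 0.15886 + 2.8187 + 0.21729 = 3.1949 m²·K/W
Q = A·ΔT/R = 75.64 × (19.12 − 6.271) / 3.1949 = 304.21 W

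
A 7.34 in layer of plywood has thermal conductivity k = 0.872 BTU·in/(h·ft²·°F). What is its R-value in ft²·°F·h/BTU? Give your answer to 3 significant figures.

8.42 ft²·°F·h/BTU

R = L/k = 7.34/0.872 = 8.417 ft²·°F·h/BTU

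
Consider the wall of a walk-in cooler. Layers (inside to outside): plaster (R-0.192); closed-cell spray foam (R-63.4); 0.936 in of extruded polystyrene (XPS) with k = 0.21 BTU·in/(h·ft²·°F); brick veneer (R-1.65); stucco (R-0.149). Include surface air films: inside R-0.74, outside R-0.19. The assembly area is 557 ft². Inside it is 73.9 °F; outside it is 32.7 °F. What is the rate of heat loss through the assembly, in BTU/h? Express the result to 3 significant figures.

0.936/0.21 = 4.457
R_total = 0.74 + 0.192 + 63.4 + 4.457 + 1.65 + 0.149 + 0.19 = 70.78 ft²·°F·h/BTU
Q = A·ΔT/R = 557 × (73.9 − 32.7) / 70.78 = 324.2 BTU/h

324 BTU/h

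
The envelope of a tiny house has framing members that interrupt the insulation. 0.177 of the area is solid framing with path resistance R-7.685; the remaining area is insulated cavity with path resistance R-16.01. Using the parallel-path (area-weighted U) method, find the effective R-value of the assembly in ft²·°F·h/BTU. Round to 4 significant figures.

13.43 ft²·°F·h/BTU

U_eff = 0.823/16.01 + 0.177/7.685 = 0.051405 + 0.023032 = 0.074437
R_eff = 1/U_eff = 13.434 ft²·°F·h/BTU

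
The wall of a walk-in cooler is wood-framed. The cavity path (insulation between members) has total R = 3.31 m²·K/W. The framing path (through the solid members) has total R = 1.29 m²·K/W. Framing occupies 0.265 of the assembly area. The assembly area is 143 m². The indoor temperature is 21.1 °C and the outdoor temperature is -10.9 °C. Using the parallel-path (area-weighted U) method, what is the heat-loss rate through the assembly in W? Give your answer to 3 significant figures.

1960 W

U_eff = 0.735/3.31 + 0.265/1.29 = 0.2221 + 0.2054 = 0.4275
R_eff = 1/U_eff = 2.339 m²·K/W
Q = 143 × (21.1 − (-10.9)) / 2.339 = 1956 W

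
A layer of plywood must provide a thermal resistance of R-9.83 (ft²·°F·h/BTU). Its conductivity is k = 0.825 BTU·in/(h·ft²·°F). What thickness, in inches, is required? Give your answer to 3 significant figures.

L = R × k = 9.83 × 0.825 = 8.11 in

8.11 in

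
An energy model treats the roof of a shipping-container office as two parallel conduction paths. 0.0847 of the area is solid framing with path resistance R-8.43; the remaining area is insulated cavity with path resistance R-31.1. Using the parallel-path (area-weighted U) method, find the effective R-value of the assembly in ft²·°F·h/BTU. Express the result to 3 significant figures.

25.3 ft²·°F·h/BTU

U_eff = 0.9153/31.1 + 0.0847/8.43 = 0.02943 + 0.01005 = 0.03948
R_eff = 1/U_eff = 25.33 ft²·°F·h/BTU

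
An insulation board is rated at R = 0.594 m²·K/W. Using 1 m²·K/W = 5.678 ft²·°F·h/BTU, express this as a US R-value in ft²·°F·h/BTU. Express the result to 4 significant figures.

3.373 ft²·°F·h/BTU

R_US = 0.594 × 5.678 = 3.3727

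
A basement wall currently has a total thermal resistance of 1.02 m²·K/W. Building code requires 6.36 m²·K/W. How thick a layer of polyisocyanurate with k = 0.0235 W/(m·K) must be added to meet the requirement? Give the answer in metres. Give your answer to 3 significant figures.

0.125 m

ΔR = 6.36 − 1.02 = 5.34 m²·K/W
L = ΔR × k = 5.34 × 0.0235 = 0.1255 m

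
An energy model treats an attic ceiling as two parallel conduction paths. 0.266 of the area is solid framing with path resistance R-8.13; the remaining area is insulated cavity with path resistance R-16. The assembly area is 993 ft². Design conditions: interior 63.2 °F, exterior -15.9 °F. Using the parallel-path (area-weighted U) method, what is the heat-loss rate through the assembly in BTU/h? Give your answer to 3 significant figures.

6170 BTU/h

U_eff = 0.734/16 + 0.266/8.13 = 0.04587 + 0.03272 = 0.07859
R_eff = 1/U_eff = 12.72 ft²·°F·h/BTU
Q = 993 × (63.2 − (-15.9)) / 12.72 = 6173 BTU/h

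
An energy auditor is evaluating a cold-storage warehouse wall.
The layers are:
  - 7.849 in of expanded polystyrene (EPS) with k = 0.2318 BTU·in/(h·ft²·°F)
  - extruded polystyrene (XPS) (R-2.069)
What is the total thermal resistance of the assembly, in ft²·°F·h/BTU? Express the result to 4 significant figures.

35.93 ft²·°F·h/BTU

7.849/0.2318 = 33.861
R_total = 33.861 + 2.069 = 35.93 ft²·°F·h/BTU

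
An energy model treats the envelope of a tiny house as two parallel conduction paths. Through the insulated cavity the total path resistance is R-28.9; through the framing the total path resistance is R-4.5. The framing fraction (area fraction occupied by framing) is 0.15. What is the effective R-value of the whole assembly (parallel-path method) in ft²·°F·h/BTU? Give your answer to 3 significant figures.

15.9 ft²·°F·h/BTU

U_eff = 0.85/28.9 + 0.15/4.5 = 0.02941 + 0.03333 = 0.06275
R_eff = 1/U_eff = 15.94 ft²·°F·h/BTU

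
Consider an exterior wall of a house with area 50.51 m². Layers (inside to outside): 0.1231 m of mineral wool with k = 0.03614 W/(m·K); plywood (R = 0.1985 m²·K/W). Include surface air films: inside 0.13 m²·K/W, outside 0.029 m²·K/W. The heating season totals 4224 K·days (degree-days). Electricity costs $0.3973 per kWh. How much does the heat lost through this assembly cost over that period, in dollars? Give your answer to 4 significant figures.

0.1231/0.03614 = 3.4062
R_total = 0.13 + 3.4062 + 0.1985 + 0.029 = 3.7637 m²·K/W
E = A × HDD × 24 / R / 1000 = 50.51 × 4224 × 24 / 3.7637 / 1000 = 1360.5 kWh
Cost = 1360.5 × 0.3973 = $540.53

540.5 dollars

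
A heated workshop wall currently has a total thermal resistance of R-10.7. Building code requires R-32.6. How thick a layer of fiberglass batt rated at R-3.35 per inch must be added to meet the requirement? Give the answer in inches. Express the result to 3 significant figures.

ΔR = 32.6 − 10.7 = 21.9 ft²·°F·h/BTU
L = ΔR / (R/in) = 21.9/3.35 = 6.537 in

6.54 in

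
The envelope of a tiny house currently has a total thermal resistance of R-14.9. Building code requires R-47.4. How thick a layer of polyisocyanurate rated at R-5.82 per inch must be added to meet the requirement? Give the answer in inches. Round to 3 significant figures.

5.58 in

ΔR = 47.4 − 14.9 = 32.5 ft²·°F·h/BTU
L = ΔR / (R/in) = 32.5/5.82 = 5.584 in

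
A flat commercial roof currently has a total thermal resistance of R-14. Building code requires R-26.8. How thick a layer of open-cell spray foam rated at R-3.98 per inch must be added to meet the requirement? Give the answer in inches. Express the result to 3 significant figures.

3.22 in

ΔR = 26.8 − 14 = 12.8 ft²·°F·h/BTU
L = ΔR / (R/in) = 12.8/3.98 = 3.216 in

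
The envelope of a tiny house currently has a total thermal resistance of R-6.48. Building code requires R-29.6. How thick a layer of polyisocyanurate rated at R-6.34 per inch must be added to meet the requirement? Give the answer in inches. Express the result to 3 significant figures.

ΔR = 29.6 − 6.48 = 23.12 ft²·°F·h/BTU
L = ΔR / (R/in) = 23.12/6.34 = 3.647 in

3.65 in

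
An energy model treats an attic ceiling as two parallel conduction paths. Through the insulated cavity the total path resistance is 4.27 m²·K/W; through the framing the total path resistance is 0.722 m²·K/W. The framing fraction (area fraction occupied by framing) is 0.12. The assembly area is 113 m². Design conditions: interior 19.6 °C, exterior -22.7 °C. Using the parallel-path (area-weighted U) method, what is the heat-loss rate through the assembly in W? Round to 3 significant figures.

U_eff = 0.88/4.27 + 0.12/0.722 = 0.2061 + 0.1662 = 0.3723
R_eff = 1/U_eff = 2.686 m²·K/W
Q = 113 × (19.6 − (-22.7)) / 2.686 = 1780 W

1780 W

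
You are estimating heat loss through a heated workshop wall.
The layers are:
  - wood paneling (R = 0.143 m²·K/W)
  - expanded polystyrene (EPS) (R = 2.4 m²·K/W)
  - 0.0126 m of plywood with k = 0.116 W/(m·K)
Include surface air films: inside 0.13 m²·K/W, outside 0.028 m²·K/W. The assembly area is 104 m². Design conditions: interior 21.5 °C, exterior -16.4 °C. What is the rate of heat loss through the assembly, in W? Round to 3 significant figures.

1400 W

0.0126/0.116 = 0.1086
R_total = 0.13 + 0.143 + 2.4 + 0.1086 + 0.028 = 2.81 m²·K/W
Q = A·ΔT/R = 104 × (21.5 − (-16.4)) / 2.81 = 1403 W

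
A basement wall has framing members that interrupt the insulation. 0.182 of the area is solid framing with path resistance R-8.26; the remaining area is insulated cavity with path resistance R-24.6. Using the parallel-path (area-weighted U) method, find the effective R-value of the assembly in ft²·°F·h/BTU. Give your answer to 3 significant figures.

U_eff = 0.818/24.6 + 0.182/8.26 = 0.03325 + 0.02203 = 0.05529
R_eff = 1/U_eff = 18.09 ft²·°F·h/BTU

18.1 ft²·°F·h/BTU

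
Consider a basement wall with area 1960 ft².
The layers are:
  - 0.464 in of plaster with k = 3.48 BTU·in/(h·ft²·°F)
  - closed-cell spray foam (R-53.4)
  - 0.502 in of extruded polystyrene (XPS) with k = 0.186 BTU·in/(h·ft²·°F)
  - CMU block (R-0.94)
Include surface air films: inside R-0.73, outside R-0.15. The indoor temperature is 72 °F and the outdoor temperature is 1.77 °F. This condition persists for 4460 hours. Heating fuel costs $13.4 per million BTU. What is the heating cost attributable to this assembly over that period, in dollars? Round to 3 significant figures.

0.464/3.48 = 0.1333
0.502/0.186 = 2.699
R_total = 0.73 + 0.1333 + 53.4 + 2.699 + 0.94 + 0.15 = 58.05 ft²·°F·h/BTU
Q = 1960 × (72 − 1.77) / 58.05 = 2371 BTU/h
E = 2371 × 4460 = 10580000 BTU
Cost = 10580000/10⁶ × 13.4 = $141.7

142 dollars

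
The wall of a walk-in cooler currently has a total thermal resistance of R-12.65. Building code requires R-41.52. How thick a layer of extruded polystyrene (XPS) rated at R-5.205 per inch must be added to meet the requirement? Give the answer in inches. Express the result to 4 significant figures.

5.547 in

ΔR = 41.52 − 12.65 = 28.87 ft²·°F·h/BTU
L = ΔR / (R/in) = 28.87/5.205 = 5.5466 in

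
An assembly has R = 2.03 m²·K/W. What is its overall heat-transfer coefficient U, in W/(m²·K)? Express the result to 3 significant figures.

0.493 W/(m²·K)

U = 1/R = 1/2.03 = 0.4926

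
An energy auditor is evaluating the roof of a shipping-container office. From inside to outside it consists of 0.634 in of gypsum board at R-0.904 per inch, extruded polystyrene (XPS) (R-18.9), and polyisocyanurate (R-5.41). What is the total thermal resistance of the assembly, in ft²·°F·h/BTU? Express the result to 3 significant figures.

24.9 ft²·°F·h/BTU

0.634 × 0.904 = 0.5731
R_total = 0.5731 + 18.9 + 5.41 = 24.88 ft²·°F·h/BTU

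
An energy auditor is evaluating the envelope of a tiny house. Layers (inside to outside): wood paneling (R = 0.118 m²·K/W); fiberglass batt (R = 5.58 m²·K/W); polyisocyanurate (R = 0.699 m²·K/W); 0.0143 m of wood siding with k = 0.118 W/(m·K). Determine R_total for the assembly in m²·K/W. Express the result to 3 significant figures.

6.52 m²·K/W

0.0143/0.118 = 0.1212
R_total = 0.118 + 5.58 + 0.699 + 0.1212 = 6.518 m²·K/W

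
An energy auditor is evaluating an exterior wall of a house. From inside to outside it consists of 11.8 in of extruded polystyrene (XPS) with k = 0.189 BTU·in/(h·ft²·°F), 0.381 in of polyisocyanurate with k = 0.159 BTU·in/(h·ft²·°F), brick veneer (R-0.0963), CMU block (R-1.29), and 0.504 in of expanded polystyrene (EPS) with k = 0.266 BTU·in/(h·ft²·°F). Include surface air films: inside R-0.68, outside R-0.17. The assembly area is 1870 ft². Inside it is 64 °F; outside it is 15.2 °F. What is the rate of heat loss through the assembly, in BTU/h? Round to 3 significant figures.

1320 BTU/h

11.8/0.189 = 62.43
0.381/0.159 = 2.396
0.504/0.266 = 1.895
R_total = 0.68 + 62.43 + 2.396 + 0.0963 + 1.29 + 1.895 + 0.17 = 68.96 ft²·°F·h/BTU
Q = A·ΔT/R = 1870 × (64 − 15.2) / 68.96 = 1323 BTU/h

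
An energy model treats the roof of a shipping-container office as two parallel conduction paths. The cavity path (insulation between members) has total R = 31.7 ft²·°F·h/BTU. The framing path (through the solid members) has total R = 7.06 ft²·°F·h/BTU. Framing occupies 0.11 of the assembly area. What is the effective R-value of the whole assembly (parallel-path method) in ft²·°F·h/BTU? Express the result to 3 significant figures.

22.9 ft²·°F·h/BTU

U_eff = 0.89/31.7 + 0.11/7.06 = 0.02808 + 0.01558 = 0.04366
R_eff = 1/U_eff = 22.91 ft²·°F·h/BTU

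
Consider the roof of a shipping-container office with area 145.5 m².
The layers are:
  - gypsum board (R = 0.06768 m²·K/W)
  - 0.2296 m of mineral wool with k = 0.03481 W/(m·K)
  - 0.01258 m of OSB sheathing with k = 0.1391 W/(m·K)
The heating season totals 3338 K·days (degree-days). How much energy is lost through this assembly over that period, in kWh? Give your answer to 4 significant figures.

0.2296/0.03481 = 6.5958
0.01258/0.1391 = 0.090439
R_total = 0.06768 + 6.5958 + 0.090439 = 6.7539 m²·K/W
E = A × HDD × 24 / R / 1000 = 145.5 × 3338 × 24 / 6.7539 / 1000 = 1725.9 kWh

1726 kWh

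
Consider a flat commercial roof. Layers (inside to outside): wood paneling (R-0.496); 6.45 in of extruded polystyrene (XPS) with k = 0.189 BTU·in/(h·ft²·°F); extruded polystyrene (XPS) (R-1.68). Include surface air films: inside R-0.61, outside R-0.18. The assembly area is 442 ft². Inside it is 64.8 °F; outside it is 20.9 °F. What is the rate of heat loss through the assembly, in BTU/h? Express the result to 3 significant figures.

523 BTU/h

6.45/0.189 = 34.13
R_total = 0.61 + 0.496 + 34.13 + 1.68 + 0.18 = 37.09 ft²·°F·h/BTU
Q = A·ΔT/R = 442 × (64.8 − 20.9) / 37.09 = 523.1 BTU/h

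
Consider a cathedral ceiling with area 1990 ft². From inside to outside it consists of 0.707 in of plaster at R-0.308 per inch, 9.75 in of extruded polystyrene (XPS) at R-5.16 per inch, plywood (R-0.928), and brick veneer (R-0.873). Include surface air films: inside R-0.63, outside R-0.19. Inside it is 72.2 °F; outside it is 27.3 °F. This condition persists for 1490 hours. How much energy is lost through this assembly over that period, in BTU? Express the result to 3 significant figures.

0.707 × 0.308 = 0.2178
9.75 × 5.16 = 50.31
R_total = 0.63 + 0.2178 + 50.31 + 0.928 + 0.873 + 0.19 = 53.15 ft²·°F·h/BTU
Q = 1990 × (72.2 − 27.3) / 53.15 = 1681 BTU/h
E = 1681 × 1490 = 2505000 BTU

2500000 BTU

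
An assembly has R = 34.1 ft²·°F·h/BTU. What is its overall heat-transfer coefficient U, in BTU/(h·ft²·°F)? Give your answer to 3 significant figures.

0.0293 BTU/(h·ft²·°F)

U = 1/R = 1/34.1 = 0.02933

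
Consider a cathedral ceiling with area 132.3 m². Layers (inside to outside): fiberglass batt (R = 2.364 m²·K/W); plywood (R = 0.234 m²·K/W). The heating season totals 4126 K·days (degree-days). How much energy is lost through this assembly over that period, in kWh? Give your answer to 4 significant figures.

R_total = 2.364 + 0.234 = 2.598 m²·K/W
E = A × HDD × 24 / R / 1000 = 132.3 × 4126 × 24 / 2.598 / 1000 = 5042.7 kWh

5043 kWh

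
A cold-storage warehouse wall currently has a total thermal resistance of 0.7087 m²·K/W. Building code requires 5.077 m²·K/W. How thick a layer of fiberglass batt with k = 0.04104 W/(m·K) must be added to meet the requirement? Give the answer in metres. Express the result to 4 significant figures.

ΔR = 5.077 − 0.7087 = 4.3683 m²·K/W
L = ΔR × k = 4.3683 × 0.04104 = 0.17928 m

0.1793 m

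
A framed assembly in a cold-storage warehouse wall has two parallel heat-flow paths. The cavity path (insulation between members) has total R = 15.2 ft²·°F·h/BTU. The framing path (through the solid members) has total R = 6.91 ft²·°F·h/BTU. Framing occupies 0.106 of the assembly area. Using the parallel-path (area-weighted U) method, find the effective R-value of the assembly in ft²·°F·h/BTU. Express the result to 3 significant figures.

13.5 ft²·°F·h/BTU

U_eff = 0.894/15.2 + 0.106/6.91 = 0.05882 + 0.01534 = 0.07416
R_eff = 1/U_eff = 13.49 ft²·°F·h/BTU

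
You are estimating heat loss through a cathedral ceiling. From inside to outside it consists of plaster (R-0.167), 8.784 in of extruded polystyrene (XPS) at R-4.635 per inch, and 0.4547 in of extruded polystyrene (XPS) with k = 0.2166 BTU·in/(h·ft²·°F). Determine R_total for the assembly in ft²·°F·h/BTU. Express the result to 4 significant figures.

8.784 × 4.635 = 40.714
0.4547/0.2166 = 2.0993
R_total = 0.167 + 40.714 + 2.0993 = 42.98 ft²·°F·h/BTU

42.98 ft²·°F·h/BTU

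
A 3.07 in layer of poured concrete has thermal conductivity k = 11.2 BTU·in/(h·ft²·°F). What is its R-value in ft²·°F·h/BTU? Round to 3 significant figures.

R = L/k = 3.07/11.2 = 0.2741 ft²·°F·h/BTU

0.274 ft²·°F·h/BTU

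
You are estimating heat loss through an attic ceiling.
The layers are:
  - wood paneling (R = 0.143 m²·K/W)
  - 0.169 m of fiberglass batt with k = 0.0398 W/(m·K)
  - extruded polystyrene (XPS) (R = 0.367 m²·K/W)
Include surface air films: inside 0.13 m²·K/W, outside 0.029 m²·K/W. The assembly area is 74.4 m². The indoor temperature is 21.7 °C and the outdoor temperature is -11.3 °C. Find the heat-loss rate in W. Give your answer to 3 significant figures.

0.169/0.0398 = 4.246
R_total = 0.13 + 0.143 + 4.246 + 0.367 + 0.029 = 4.915 m²·K/W
Q = A·ΔT/R = 74.4 × (21.7 − (-11.3)) / 4.915 = 499.5 W

500 W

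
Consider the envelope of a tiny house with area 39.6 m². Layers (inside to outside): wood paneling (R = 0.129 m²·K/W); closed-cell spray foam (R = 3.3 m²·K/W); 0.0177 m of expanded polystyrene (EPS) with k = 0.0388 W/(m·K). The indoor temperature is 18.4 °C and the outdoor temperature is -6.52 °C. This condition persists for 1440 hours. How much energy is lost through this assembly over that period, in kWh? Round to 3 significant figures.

0.0177/0.0388 = 0.4562
R_total = 0.129 + 3.3 + 0.4562 = 3.885 m²·K/W
Q = 39.6 × (18.4 − (-6.52)) / 3.885 = 254 W
E = 254 W × 1440 h / 1000 = 365.8 kWh

366 kWh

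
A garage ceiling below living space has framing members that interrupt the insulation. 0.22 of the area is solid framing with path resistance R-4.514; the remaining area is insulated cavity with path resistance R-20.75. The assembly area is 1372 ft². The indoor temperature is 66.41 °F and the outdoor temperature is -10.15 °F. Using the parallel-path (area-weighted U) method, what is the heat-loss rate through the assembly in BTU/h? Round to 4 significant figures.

9068 BTU/h

U_eff = 0.78/20.75 + 0.22/4.514 = 0.03759 + 0.048737 = 0.086328
R_eff = 1/U_eff = 11.584 ft²·°F·h/BTU
Q = 1372 × (66.41 − (-10.15)) / 11.584 = 9067.9 BTU/h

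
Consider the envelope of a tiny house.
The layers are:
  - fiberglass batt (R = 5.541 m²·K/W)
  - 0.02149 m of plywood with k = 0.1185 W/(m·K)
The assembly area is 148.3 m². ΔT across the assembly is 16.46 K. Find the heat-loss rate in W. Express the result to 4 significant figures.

0.02149/0.1185 = 0.18135
R_total = 5.541 + 0.18135 = 5.7224 m²·K/W
Q = A·ΔT/R = 148.3 × 16.46 / 5.7224 = 426.58 W

426.6 W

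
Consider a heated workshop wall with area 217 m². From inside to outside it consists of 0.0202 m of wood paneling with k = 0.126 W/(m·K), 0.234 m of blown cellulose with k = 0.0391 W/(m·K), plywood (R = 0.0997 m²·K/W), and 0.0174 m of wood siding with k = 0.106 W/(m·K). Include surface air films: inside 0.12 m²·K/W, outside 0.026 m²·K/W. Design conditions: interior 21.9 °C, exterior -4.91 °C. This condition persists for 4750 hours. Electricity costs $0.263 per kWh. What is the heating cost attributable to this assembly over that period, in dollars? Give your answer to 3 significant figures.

1110 dollars

0.0202/0.126 = 0.1603
0.234/0.0391 = 5.985
0.0174/0.106 = 0.1642
R_total = 0.12 + 0.1603 + 5.985 + 0.0997 + 0.1642 + 0.026 = 6.555 m²·K/W
Q = 217 × (21.9 − (-4.91)) / 6.555 = 887.6 W
E = 887.6 W × 4750 h / 1000 = 4216 kWh
Cost = 4216 × 0.263 = $1109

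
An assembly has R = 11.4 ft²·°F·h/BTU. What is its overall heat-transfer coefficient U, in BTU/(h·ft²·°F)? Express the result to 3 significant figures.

U = 1/R = 1/11.4 = 0.08772

0.0877 BTU/(h·ft²·°F)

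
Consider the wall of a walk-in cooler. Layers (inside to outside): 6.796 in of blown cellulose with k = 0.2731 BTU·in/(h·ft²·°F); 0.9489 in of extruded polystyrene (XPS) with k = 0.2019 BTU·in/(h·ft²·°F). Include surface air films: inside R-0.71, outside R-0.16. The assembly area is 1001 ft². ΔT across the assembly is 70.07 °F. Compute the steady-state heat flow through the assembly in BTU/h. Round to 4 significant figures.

6.796/0.2731 = 24.885
0.9489/0.2019 = 4.6999
R_total = 0.71 + 24.885 + 4.6999 + 0.16 = 30.455 ft²·°F·h/BTU
Q = A·ΔT/R = 1001 × 70.07 / 30.455 = 2303.1 BTU/h

2303 BTU/h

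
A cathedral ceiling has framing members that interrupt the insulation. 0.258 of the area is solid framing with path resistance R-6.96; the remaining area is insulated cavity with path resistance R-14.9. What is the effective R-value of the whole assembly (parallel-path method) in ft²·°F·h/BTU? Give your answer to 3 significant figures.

11.5 ft²·°F·h/BTU

U_eff = 0.742/14.9 + 0.258/6.96 = 0.0498 + 0.03707 = 0.08687
R_eff = 1/U_eff = 11.51 ft²·°F·h/BTU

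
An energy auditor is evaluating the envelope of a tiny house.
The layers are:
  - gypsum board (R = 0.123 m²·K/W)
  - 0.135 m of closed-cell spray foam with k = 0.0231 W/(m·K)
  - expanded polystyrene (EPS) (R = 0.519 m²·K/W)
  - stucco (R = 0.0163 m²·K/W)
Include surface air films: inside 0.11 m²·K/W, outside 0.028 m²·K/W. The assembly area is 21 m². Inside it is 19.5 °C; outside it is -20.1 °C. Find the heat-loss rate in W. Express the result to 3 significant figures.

0.135/0.0231 = 5.844
R_total = 0.11 + 0.123 + 5.844 + 0.519 + 0.0163 + 0.028 = 6.64 m²·K/W
Q = A·ΔT/R = 21 × (19.5 − (-20.1)) / 6.64 = 125.2 W

125 W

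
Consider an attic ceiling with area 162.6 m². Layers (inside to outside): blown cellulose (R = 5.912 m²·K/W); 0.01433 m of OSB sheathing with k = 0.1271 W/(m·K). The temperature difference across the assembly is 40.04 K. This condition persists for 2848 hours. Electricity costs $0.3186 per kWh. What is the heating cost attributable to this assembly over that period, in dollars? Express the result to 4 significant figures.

0.01433/0.1271 = 0.11275
R_total = 5.912 + 0.11275 = 6.0247 m²·K/W
Q = 162.6 × 40.04 / 6.0247 = 1080.6 W
E = 1080.6 W × 2848 h / 1000 = 3077.6 kWh
Cost = 3077.6 × 0.3186 = $980.53

980.5 dollars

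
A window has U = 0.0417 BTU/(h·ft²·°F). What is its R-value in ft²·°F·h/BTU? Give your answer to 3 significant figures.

24.0 ft²·°F·h/BTU

R = 1/U = 1/0.0417 = 23.98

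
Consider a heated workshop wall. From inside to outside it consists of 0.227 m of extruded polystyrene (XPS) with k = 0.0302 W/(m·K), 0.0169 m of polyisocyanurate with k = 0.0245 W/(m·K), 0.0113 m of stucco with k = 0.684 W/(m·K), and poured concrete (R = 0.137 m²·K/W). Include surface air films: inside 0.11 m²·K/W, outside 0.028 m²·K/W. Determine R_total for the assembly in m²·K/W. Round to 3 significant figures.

0.227/0.0302 = 7.517
0.0169/0.0245 = 0.6898
0.0113/0.684 = 0.01652
R_total = 0.11 + 7.517 + 0.6898 + 0.01652 + 0.137 + 0.028 = 8.498 m²·K/W

8.50 m²·K/W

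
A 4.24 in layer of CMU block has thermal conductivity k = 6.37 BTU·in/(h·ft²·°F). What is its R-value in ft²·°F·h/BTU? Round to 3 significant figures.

0.666 ft²·°F·h/BTU

R = L/k = 4.24/6.37 = 0.6656 ft²·°F·h/BTU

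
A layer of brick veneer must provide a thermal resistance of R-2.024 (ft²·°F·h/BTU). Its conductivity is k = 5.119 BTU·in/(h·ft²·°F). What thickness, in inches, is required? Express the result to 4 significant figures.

10.36 in

L = R × k = 2.024 × 5.119 = 10.361 in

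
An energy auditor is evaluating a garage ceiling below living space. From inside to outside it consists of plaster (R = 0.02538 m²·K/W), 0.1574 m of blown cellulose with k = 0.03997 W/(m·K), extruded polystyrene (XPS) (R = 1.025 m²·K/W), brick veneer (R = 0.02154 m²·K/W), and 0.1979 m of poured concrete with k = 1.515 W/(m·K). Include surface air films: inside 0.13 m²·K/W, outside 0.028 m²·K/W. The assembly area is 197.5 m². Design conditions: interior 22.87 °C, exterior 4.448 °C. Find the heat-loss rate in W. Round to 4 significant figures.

686.7 W

0.1574/0.03997 = 3.938
0.1979/1.515 = 0.13063
R_total = 0.13 + 0.02538 + 3.938 + 1.025 + 0.02154 + 0.13063 + 0.028 = 5.2985 m²·K/W
Q = A·ΔT/R = 197.5 × (22.87 − 4.448) / 5.2985 = 686.67 W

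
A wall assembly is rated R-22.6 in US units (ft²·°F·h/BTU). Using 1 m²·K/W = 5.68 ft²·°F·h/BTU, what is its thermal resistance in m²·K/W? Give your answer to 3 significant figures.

3.98 m²·K/W

R_SI = 22.6/5.68 = 3.979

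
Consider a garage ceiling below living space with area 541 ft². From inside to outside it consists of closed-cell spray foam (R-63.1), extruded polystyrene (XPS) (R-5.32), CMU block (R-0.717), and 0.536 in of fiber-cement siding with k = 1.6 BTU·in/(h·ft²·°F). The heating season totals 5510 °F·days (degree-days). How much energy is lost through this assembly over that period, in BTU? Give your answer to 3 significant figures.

1030000 BTU

0.536/1.6 = 0.335
R_total = 63.1 + 5.32 + 0.717 + 0.335 = 69.47 ft²·°F·h/BTU
E = A × HDD × 24 / R = 541 × 5510 × 24 / 69.47 = 1030000 BTU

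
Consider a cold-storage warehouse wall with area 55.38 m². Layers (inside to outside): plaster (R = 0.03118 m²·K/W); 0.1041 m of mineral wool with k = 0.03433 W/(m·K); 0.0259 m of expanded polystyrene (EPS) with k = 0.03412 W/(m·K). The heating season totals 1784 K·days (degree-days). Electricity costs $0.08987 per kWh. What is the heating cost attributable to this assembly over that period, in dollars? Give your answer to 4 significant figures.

55.75 dollars

0.1041/0.03433 = 3.0323
0.0259/0.03412 = 0.75909
R_total = 0.03118 + 3.0323 + 0.75909 = 3.8226 m²·K/W
E = A × HDD × 24 / R / 1000 = 55.38 × 1784 × 24 / 3.8226 / 1000 = 620.3 kWh
Cost = 620.3 × 0.08987 = $55.746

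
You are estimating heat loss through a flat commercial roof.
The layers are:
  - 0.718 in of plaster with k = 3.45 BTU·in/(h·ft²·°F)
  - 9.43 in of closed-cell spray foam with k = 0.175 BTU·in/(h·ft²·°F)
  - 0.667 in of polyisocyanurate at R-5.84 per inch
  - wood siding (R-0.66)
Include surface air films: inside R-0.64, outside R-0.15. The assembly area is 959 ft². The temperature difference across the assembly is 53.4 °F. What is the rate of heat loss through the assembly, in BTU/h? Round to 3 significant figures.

0.718/3.45 = 0.2081
9.43/0.175 = 53.89
0.667 × 5.84 = 3.895
R_total = 0.64 + 0.2081 + 53.89 + 3.895 + 0.66 + 0.15 = 59.44 ft²·°F·h/BTU
Q = A·ΔT/R = 959 × 53.4 / 59.44 = 861.6 BTU/h

862 BTU/h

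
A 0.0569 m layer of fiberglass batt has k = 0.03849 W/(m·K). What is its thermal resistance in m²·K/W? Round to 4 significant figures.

1.478 m²·K/W

R = L/k = 0.0569/0.03849 = 1.4783 m²·K/W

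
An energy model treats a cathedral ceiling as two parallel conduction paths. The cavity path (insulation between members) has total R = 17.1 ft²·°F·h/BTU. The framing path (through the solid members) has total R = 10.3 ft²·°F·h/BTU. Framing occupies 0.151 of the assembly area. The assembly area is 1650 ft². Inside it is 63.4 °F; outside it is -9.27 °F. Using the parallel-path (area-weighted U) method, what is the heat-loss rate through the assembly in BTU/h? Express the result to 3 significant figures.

7710 BTU/h

U_eff = 0.849/17.1 + 0.151/10.3 = 0.04965 + 0.01466 = 0.06431
R_eff = 1/U_eff = 15.55 ft²·°F·h/BTU
Q = 1650 × (63.4 − (-9.27)) / 15.55 = 7711 BTU/h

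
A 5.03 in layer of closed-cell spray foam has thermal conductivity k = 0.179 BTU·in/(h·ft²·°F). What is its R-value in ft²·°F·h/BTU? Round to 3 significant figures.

R = L/k = 5.03/0.179 = 28.1 ft²·°F·h/BTU

28.1 ft²·°F·h/BTU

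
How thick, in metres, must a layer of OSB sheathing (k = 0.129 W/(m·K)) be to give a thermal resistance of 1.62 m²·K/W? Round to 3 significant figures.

L = R·k = 1.62 × 0.129 = 0.209 m

0.209 m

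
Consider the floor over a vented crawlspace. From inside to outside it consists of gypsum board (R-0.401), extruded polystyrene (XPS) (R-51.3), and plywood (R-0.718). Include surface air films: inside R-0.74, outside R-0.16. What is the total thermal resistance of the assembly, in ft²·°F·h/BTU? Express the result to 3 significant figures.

R_total = 0.74 + 0.401 + 51.3 + 0.718 + 0.16 = 53.32 ft²·°F·h/BTU

53.3 ft²·°F·h/BTU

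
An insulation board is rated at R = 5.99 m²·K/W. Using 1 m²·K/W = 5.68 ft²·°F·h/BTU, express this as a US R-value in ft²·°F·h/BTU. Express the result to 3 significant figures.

R_US = 5.99 × 5.68 = 34.02

34.0 ft²·°F·h/BTU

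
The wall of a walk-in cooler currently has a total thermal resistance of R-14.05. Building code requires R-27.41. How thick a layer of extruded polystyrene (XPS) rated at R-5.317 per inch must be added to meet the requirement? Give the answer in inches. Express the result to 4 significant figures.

ΔR = 27.41 − 14.05 = 13.36 ft²·°F·h/BTU
L = ΔR / (R/in) = 13.36/5.317 = 2.5127 in

2.513 in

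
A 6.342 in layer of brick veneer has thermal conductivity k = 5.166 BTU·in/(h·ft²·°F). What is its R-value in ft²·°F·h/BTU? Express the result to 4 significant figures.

1.228 ft²·°F·h/BTU

R = L/k = 6.342/5.166 = 1.2276 ft²·°F·h/BTU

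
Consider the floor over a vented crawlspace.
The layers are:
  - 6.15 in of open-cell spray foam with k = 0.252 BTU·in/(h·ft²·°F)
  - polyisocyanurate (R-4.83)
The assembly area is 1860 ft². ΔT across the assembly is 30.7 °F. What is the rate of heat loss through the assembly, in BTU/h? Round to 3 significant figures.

6.15/0.252 = 24.4
R_total = 24.4 + 4.83 = 29.23 ft²·°F·h/BTU
Q = A·ΔT/R = 1860 × 30.7 / 29.23 = 1953 BTU/h

1950 BTU/h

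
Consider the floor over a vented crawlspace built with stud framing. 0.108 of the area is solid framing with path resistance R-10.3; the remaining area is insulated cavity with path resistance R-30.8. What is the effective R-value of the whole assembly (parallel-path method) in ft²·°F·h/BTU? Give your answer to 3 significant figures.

25.4 ft²·°F·h/BTU

U_eff = 0.892/30.8 + 0.108/10.3 = 0.02896 + 0.01049 = 0.03945
R_eff = 1/U_eff = 25.35 ft²·°F·h/BTU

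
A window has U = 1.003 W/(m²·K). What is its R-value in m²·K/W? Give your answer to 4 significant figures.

0.9970 m²·K/W

R = 1/U = 1/1.003 = 0.99701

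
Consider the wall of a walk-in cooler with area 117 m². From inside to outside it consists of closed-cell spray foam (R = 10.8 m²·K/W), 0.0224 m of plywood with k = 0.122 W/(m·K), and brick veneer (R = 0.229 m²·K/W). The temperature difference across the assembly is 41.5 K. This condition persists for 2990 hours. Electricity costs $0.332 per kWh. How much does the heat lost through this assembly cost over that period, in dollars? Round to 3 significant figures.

430 dollars

0.0224/0.122 = 0.1836
R_total = 10.8 + 0.1836 + 0.229 = 11.21 m²·K/W
Q = 117 × 41.5 / 11.21 = 433 W
E = 433 W × 2990 h / 1000 = 1295 kWh
Cost = 1295 × 0.332 = $429.9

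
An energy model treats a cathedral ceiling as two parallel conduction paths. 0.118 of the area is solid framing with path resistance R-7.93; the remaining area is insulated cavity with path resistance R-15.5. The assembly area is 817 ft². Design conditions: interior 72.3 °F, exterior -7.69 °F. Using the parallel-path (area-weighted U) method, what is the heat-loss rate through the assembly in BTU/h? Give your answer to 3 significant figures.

4690 BTU/h

U_eff = 0.882/15.5 + 0.118/7.93 = 0.0569 + 0.01488 = 0.07178
R_eff = 1/U_eff = 13.93 ft²·°F·h/BTU
Q = 817 × (72.3 − (-7.69)) / 13.93 = 4691 BTU/h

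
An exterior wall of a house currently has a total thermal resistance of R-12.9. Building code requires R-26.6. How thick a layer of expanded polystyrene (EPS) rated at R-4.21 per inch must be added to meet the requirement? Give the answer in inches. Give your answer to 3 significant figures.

3.25 in

ΔR = 26.6 − 12.9 = 13.7 ft²·°F·h/BTU
L = ΔR / (R/in) = 13.7/4.21 = 3.254 in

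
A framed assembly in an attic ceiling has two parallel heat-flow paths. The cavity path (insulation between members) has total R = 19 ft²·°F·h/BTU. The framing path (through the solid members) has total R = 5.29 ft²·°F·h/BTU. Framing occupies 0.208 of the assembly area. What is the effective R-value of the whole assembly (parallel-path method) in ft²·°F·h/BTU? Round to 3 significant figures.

U_eff = 0.792/19 + 0.208/5.29 = 0.04168 + 0.03932 = 0.081
R_eff = 1/U_eff = 12.35 ft²·°F·h/BTU

12.3 ft²·°F·h/BTU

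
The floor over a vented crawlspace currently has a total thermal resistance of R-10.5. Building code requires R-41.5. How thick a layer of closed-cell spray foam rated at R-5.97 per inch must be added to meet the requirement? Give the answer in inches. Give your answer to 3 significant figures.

5.19 in

ΔR = 41.5 − 10.5 = 31 ft²·°F·h/BTU
L = ΔR / (R/in) = 31/5.97 = 5.193 in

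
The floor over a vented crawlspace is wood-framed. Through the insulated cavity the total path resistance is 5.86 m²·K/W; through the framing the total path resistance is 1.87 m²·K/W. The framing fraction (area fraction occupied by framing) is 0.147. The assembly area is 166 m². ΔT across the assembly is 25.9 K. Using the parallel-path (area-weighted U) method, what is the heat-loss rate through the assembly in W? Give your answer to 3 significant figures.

U_eff = 0.853/5.86 + 0.147/1.87 = 0.1456 + 0.07861 = 0.2242
R_eff = 1/U_eff = 4.461 m²·K/W
Q = 166 × 25.9 / 4.461 = 963.8 W

964 W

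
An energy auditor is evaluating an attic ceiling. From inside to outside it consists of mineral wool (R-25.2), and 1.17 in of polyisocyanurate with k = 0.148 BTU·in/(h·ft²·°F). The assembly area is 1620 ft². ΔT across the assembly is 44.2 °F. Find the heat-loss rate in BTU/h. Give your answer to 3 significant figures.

1.17/0.148 = 7.905
R_total = 25.2 + 7.905 = 33.11 ft²·°F·h/BTU
Q = A·ΔT/R = 1620 × 44.2 / 33.11 = 2163 BTU/h

2160 BTU/h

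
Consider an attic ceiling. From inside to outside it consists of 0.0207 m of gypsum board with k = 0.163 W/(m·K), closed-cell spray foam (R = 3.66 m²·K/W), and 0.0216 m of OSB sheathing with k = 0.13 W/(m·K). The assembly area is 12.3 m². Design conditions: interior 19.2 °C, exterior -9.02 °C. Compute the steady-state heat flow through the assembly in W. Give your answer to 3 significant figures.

0.0207/0.163 = 0.127
0.0216/0.13 = 0.1662
R_total = 0.127 + 3.66 + 0.1662 = 3.953 m²·K/W
Q = A·ΔT/R = 12.3 × (19.2 − (-9.02)) / 3.953 = 87.8 W

87.8 W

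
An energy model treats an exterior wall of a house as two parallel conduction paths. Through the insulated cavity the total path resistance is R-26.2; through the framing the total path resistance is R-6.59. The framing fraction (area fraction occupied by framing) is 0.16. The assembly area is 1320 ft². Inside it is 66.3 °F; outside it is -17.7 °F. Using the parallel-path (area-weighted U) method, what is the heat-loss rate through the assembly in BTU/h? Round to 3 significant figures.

U_eff = 0.84/26.2 + 0.16/6.59 = 0.03206 + 0.02428 = 0.05634
R_eff = 1/U_eff = 17.75 ft²·°F·h/BTU
Q = 1320 × (66.3 − (-17.7)) / 17.75 = 6247 BTU/h

6250 BTU/h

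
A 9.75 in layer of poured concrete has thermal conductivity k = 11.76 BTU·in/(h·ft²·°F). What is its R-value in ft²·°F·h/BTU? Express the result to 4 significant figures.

0.8291 ft²·°F·h/BTU

R = L/k = 9.75/11.76 = 0.82908 ft²·°F·h/BTU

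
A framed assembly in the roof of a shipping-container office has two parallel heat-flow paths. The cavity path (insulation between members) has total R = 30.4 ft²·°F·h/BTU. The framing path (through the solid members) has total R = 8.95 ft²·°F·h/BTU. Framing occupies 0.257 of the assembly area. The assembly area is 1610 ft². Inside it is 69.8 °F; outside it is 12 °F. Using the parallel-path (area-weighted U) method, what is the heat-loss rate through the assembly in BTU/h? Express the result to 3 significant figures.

U_eff = 0.743/30.4 + 0.257/8.95 = 0.02444 + 0.02872 = 0.05316
R_eff = 1/U_eff = 18.81 ft²·°F·h/BTU
Q = 1610 × (69.8 − 12) / 18.81 = 4947 BTU/h

4950 BTU/h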